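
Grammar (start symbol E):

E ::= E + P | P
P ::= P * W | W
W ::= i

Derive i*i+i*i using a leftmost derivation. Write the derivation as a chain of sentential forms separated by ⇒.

E⇒E+P⇒P+P⇒P*W+P⇒W*W+P⇒i*W+P⇒i*i+P⇒i*i+P*W⇒i*i+W*W⇒i*i+i*W⇒i*i+i*i

E ⇒ E+P   [E ::= E + P]
E+P ⇒ P+P   [E ::= P]
P+P ⇒ P*W+P   [P ::= P * W]
P*W+P ⇒ W*W+P   [P ::= W]
W*W+P ⇒ i*W+P   [W ::= i]
i*W+P ⇒ i*i+P   [W ::= i]
i*i+P ⇒ i*i+P*W   [P ::= P * W]
i*i+P*W ⇒ i*i+W*W   [P ::= W]
i*i+W*W ⇒ i*i+i*W   [W ::= i]
i*i+i*W ⇒ i*i+i*i   [W ::= i]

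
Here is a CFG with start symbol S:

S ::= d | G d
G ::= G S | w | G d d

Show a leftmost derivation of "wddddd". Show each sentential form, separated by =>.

S => Gd   [S ::= G d]
Gd => GSd   [G ::= G S]
GSd => GSSd   [G ::= G S]
GSSd => GSSSd   [G ::= G S]
GSSSd => GSSSSd   [G ::= G S]
GSSSSd => wSSSSd   [G ::= w]
wSSSSd => wdSSSd   [S ::= d]
wdSSSd => wddSSd   [S ::= d]
wddSSd => wdddSd   [S ::= d]
wdddSd => wddddd   [S ::= d]

S => Gd => GSd => GSSd => GSSSd => GSSSSd => wSSSSd => wdSSSd => wddSSd => wdddSd => wddddd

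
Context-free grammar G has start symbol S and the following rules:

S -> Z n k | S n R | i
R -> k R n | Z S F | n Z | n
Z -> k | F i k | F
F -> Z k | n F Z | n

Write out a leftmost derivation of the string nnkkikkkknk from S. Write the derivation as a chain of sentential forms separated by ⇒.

S ⇒ Znk   [S -> Z n k]
Znk ⇒ Fnk   [Z -> F]
Fnk ⇒ nFZnk   [F -> n F Z]
nFZnk ⇒ nnFZZnk   [F -> n F Z]
nnFZZnk ⇒ nnZkZZnk   [F -> Z k]
nnZkZZnk ⇒ nnFikkZZnk   [Z -> F i k]
nnFikkZZnk ⇒ nnZkikkZZnk   [F -> Z k]
nnZkikkZZnk ⇒ nnkkikkZZnk   [Z -> k]
nnkkikkZZnk ⇒ nnkkikkkZnk   [Z -> k]
nnkkikkkZnk ⇒ nnkkikkkknk   [Z -> k]

S ⇒ Znk ⇒ Fnk ⇒ nFZnk ⇒ nnFZZnk ⇒ nnZkZZnk ⇒ nnFikkZZnk ⇒ nnZkikkZZnk ⇒ nnkkikkZZnk ⇒ nnkkikkkZnk ⇒ nnkkikkkknk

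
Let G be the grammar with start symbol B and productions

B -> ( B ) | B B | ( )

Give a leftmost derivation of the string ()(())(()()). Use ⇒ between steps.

B ⇒ BB   [B -> B B]
BB ⇒ BBB   [B -> B B]
BBB ⇒ ()BB   [B -> ( )]
()BB ⇒ ()(B)B   [B -> ( B )]
()(B)B ⇒ ()(())B   [B -> ( )]
()(())B ⇒ ()(())(B)   [B -> ( B )]
()(())(B) ⇒ ()(())(BB)   [B -> B B]
()(())(BB) ⇒ ()(())(()B)   [B -> ( )]
()(())(()B) ⇒ ()(())(()())   [B -> ( )]

B ⇒ BB ⇒ BBB ⇒ ()BB ⇒ ()(B)B ⇒ ()(())B ⇒ ()(())(B) ⇒ ()(())(BB) ⇒ ()(())(()B) ⇒ ()(())(()())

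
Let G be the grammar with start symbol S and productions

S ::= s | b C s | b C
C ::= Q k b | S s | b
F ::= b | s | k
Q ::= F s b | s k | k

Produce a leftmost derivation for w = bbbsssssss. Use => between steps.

S => bCs => bSss => bbCsss => bbSssss => bbbCsssss => bbbSssssss => bbbsssssss

S => bCs   [S ::= b C s]
bCs => bSss   [C ::= S s]
bSss => bbCsss   [S ::= b C s]
bbCsss => bbSssss   [C ::= S s]
bbSssss => bbbCsssss   [S ::= b C s]
bbbCsssss => bbbSssssss   [C ::= S s]
bbbSssssss => bbbsssssss   [S ::= s]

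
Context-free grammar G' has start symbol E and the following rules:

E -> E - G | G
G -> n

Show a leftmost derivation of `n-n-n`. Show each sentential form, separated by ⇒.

E ⇒ E-G ⇒ E-G-G ⇒ G-G-G ⇒ n-G-G ⇒ n-n-G ⇒ n-n-n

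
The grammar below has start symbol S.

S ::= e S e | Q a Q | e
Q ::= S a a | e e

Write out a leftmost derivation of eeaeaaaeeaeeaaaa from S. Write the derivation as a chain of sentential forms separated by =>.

S => QaQ => eeaQ => eeaSaa => eeaQaQaa => eeaSaaaQaa => eeaeaaaQaa => eeaeaaaSaaaa => eeaeaaaQaQaaaa => eeaeaaaeeaQaaaa => eeaeaaaeeaeeaaaa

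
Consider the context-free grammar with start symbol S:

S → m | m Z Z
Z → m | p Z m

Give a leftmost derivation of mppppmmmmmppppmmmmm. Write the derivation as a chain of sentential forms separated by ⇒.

S ⇒ mZZ   [S → m Z Z]
mZZ ⇒ mpZmZ   [Z → p Z m]
mpZmZ ⇒ mppZmmZ   [Z → p Z m]
mppZmmZ ⇒ mpppZmmmZ   [Z → p Z m]
mpppZmmmZ ⇒ mppppZmmmmZ   [Z → p Z m]
mppppZmmmmZ ⇒ mppppmmmmmZ   [Z → m]
mppppmmmmmZ ⇒ mppppmmmmmpZm   [Z → p Z m]
mppppmmmmmpZm ⇒ mppppmmmmmppZmm   [Z → p Z m]
mppppmmmmmppZmm ⇒ mppppmmmmmpppZmmm   [Z → p Z m]
mppppmmmmmpppZmmm ⇒ mppppmmmmmppppZmmmm   [Z → p Z m]
mppppmmmmmppppZmmmm ⇒ mppppmmmmmppppmmmmm   [Z → m]

S⇒mZZ⇒mpZmZ⇒mppZmmZ⇒mpppZmmmZ⇒mppppZmmmmZ⇒mppppmmmmmZ⇒mppppmmmmmpZm⇒mppppmmmmmppZmm⇒mppppmmmmmpppZmmm⇒mppppmmmmmppppZmmmm⇒mppppmmmmmppppmmmmm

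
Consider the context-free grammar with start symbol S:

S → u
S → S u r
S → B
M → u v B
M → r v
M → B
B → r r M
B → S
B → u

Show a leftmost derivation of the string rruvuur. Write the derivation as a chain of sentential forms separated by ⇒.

S ⇒ Sur   [S → S u r]
Sur ⇒ Bur   [S → B]
Bur ⇒ rrMur   [B → r r M]
rrMur ⇒ rruvBur   [M → u v B]
rruvBur ⇒ rruvuur   [B → u]

S⇒Sur⇒Bur⇒rrMur⇒rruvBur⇒rruvuur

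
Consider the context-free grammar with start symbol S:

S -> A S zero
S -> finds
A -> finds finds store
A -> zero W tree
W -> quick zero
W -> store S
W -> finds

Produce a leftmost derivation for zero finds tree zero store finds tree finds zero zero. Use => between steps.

S => A S zero => zero W tree S zero => zero finds tree S zero => zero finds tree A S zero zero => zero finds tree zero W tree S zero zero => zero finds tree zero store S tree S zero zero => zero finds tree zero store finds tree S zero zero => zero finds tree zero store finds tree finds zero zero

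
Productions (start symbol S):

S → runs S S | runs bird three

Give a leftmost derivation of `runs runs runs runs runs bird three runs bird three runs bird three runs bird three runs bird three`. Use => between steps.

S => runs S S => runs runs S S S => runs runs runs S S S S => runs runs runs runs S S S S S => runs runs runs runs runs bird three S S S S => runs runs runs runs runs bird three runs bird three S S S => runs runs runs runs runs bird three runs bird three runs bird three S S => runs runs runs runs runs bird three runs bird three runs bird three runs bird three S => runs runs runs runs runs bird three runs bird three runs bird three runs bird three runs bird three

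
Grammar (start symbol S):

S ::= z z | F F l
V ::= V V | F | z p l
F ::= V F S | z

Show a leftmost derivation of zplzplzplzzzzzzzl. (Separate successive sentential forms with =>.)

S => FFl   [S ::= F F l]
FFl => VFSFl   [F ::= V F S]
VFSFl => VVFSFl   [V ::= V V]
VVFSFl => zplVFSFl   [V ::= z p l]
zplVFSFl => zplFFSFl   [V ::= F]
zplFFSFl => zplVFSFSFl   [F ::= V F S]
zplVFSFSFl => zplVVFSFSFl   [V ::= V V]
zplVVFSFSFl => zplzplVFSFSFl   [V ::= z p l]
zplzplVFSFSFl => zplzplzplFSFSFl   [V ::= z p l]
zplzplzplFSFSFl => zplzplzplzSFSFl   [F ::= z]
zplzplzplzSFSFl => zplzplzplzzzFSFl   [S ::= z z]
zplzplzplzzzFSFl => zplzplzplzzzzSFl   [F ::= z]
zplzplzplzzzzSFl => zplzplzplzzzzzzFl   [S ::= z z]
zplzplzplzzzzzzFl => zplzplzplzzzzzzzl   [F ::= z]

S=>FFl=>VFSFl=>VVFSFl=>zplVFSFl=>zplFFSFl=>zplVFSFSFl=>zplVVFSFSFl=>zplzplVFSFSFl=>zplzplzplFSFSFl=>zplzplzplzSFSFl=>zplzplzplzzzFSFl=>zplzplzplzzzzSFl=>zplzplzplzzzzzzFl=>zplzplzplzzzzzzzl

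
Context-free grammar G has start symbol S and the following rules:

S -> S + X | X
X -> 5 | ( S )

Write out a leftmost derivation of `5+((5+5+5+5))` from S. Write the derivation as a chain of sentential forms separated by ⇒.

S ⇒ S+X ⇒ X+X ⇒ 5+X ⇒ 5+(S) ⇒ 5+(X) ⇒ 5+((S)) ⇒ 5+((S+X)) ⇒ 5+((S+X+X)) ⇒ 5+((S+X+X+X)) ⇒ 5+((X+X+X+X)) ⇒ 5+((5+X+X+X)) ⇒ 5+((5+5+X+X)) ⇒ 5+((5+5+5+X)) ⇒ 5+((5+5+5+5))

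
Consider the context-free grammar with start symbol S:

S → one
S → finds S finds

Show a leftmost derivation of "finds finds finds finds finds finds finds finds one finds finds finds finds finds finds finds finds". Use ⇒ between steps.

S ⇒ finds S finds ⇒ finds finds S finds finds ⇒ finds finds finds S finds finds finds ⇒ finds finds finds finds S finds finds finds finds ⇒ finds finds finds finds finds S finds finds finds finds finds ⇒ finds finds finds finds finds finds S finds finds finds finds finds finds ⇒ finds finds finds finds finds finds finds S finds finds finds finds finds finds finds ⇒ finds finds finds finds finds finds finds finds S finds finds finds finds finds finds finds finds ⇒ finds finds finds finds finds finds finds finds one finds finds finds finds finds finds finds finds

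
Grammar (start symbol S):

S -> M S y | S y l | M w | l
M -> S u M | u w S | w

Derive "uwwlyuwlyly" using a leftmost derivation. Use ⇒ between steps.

S⇒MSy⇒uwSSy⇒uwMSySy⇒uwSuMSySy⇒uwMSyuMSySy⇒uwwSyuMSySy⇒uwwlyuMSySy⇒uwwlyuwSySy⇒uwwlyuwlySy⇒uwwlyuwlyly

S ⇒ MSy   [S -> M S y]
MSy ⇒ uwSSy   [M -> u w S]
uwSSy ⇒ uwMSySy   [S -> M S y]
uwMSySy ⇒ uwSuMSySy   [M -> S u M]
uwSuMSySy ⇒ uwMSyuMSySy   [S -> M S y]
uwMSyuMSySy ⇒ uwwSyuMSySy   [M -> w]
uwwSyuMSySy ⇒ uwwlyuMSySy   [S -> l]
uwwlyuMSySy ⇒ uwwlyuwSySy   [M -> w]
uwwlyuwSySy ⇒ uwwlyuwlySy   [S -> l]
uwwlyuwlySy ⇒ uwwlyuwlyly   [S -> l]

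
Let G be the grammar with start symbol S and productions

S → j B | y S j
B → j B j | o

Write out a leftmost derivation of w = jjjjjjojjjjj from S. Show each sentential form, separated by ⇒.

S ⇒ jB ⇒ jjBj ⇒ jjjBjj ⇒ jjjjBjjj ⇒ jjjjjBjjjj ⇒ jjjjjjBjjjjj ⇒ jjjjjjojjjjj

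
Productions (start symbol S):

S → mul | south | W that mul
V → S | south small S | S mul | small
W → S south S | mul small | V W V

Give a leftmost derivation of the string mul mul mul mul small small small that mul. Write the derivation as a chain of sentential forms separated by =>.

S => W that mul => V W V that mul => S W V that mul => mul W V that mul => mul V W V V that mul => mul S mul W V V that mul => mul mul mul W V V that mul => mul mul mul mul small V V that mul => mul mul mul mul small small V that mul => mul mul mul mul small small small that mul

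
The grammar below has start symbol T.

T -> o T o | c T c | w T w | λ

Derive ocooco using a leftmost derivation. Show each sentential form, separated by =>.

T=>oTo=>ocTco=>ocoToco=>ocooco

T => oTo   [T -> o T o]
oTo => ocTco   [T -> c T c]
ocTco => ocoToco   [T -> o T o]
ocoToco => ocooco   [T -> λ]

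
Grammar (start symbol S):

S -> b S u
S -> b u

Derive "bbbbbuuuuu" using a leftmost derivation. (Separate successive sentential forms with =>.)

S=>bSu=>bbSuu=>bbbSuuu=>bbbbSuuuu=>bbbbbuuuuu

S => bSu   [S -> b S u]
bSu => bbSuu   [S -> b S u]
bbSuu => bbbSuuu   [S -> b S u]
bbbSuuu => bbbbSuuuu   [S -> b S u]
bbbbSuuuu => bbbbbuuuuu   [S -> b u]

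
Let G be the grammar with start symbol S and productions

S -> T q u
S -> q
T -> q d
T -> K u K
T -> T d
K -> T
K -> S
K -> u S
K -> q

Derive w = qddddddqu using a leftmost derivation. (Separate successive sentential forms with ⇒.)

S ⇒ Tqu ⇒ Tdqu ⇒ Tddqu ⇒ Tdddqu ⇒ Tddddqu ⇒ Tdddddqu ⇒ qddddddqu

S ⇒ Tqu   [S -> T q u]
Tqu ⇒ Tdqu   [T -> T d]
Tdqu ⇒ Tddqu   [T -> T d]
Tddqu ⇒ Tdddqu   [T -> T d]
Tdddqu ⇒ Tddddqu   [T -> T d]
Tddddqu ⇒ Tdddddqu   [T -> T d]
Tdddddqu ⇒ qddddddqu   [T -> q d]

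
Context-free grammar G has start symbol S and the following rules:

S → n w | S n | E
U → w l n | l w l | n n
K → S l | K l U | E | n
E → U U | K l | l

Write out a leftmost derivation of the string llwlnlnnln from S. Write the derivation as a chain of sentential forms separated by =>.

S => Sn => En => Kln => KlUln => KlUlUln => ElUlUln => llUlUln => llwlnlUln => llwlnlnnln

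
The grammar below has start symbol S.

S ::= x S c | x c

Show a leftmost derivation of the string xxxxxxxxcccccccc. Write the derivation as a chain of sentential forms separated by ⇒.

S ⇒ xSc   [S ::= x S c]
xSc ⇒ xxScc   [S ::= x S c]
xxScc ⇒ xxxSccc   [S ::= x S c]
xxxSccc ⇒ xxxxScccc   [S ::= x S c]
xxxxScccc ⇒ xxxxxSccccc   [S ::= x S c]
xxxxxSccccc ⇒ xxxxxxScccccc   [S ::= x S c]
xxxxxxScccccc ⇒ xxxxxxxSccccccc   [S ::= x S c]
xxxxxxxSccccccc ⇒ xxxxxxxxcccccccc   [S ::= x c]

S⇒xSc⇒xxScc⇒xxxSccc⇒xxxxScccc⇒xxxxxSccccc⇒xxxxxxScccccc⇒xxxxxxxSccccccc⇒xxxxxxxxcccccccc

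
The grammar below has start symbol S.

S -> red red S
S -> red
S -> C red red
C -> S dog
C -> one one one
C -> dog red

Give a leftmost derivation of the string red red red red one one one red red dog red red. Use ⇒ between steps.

S ⇒ C red red   [S -> C red red]
C red red ⇒ S dog red red   [C -> S dog]
S dog red red ⇒ red red S dog red red   [S -> red red S]
red red S dog red red ⇒ red red red red S dog red red   [S -> red red S]
red red red red S dog red red ⇒ red red red red C red red dog red red   [S -> C red red]
red red red red C red red dog red red ⇒ red red red red one one one red red dog red red   [C -> one one one]

S ⇒ C red red ⇒ S dog red red ⇒ red red S dog red red ⇒ red red red red S dog red red ⇒ red red red red C red red dog red red ⇒ red red red red one one one red red dog red red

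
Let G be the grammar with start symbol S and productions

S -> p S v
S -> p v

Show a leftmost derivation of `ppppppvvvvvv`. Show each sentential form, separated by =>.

S => pSv   [S -> p S v]
pSv => ppSvv   [S -> p S v]
ppSvv => pppSvvv   [S -> p S v]
pppSvvv => ppppSvvvv   [S -> p S v]
ppppSvvvv => pppppSvvvvv   [S -> p S v]
pppppSvvvvv => ppppppvvvvvv   [S -> p v]

S => pSv => ppSvv => pppSvvv => ppppSvvvv => pppppSvvvvv => ppppppvvvvvv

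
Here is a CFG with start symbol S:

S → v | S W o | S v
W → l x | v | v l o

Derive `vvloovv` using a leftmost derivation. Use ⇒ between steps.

S ⇒ Sv ⇒ Svv ⇒ SWovv ⇒ vWovv ⇒ vvloovv

S ⇒ Sv   [S → S v]
Sv ⇒ Svv   [S → S v]
Svv ⇒ SWovv   [S → S W o]
SWovv ⇒ vWovv   [S → v]
vWovv ⇒ vvloovv   [W → v l o]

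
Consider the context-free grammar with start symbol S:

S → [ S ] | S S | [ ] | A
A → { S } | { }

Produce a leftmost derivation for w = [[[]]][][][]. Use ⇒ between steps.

S⇒SS⇒SSS⇒[S]SS⇒[[S]]SS⇒[[[]]]SS⇒[[[]]]SSS⇒[[[]]][]SS⇒[[[]]][][]S⇒[[[]]][][][]

S ⇒ SS   [S → S S]
SS ⇒ SSS   [S → S S]
SSS ⇒ [S]SS   [S → [ S ]]
[S]SS ⇒ [[S]]SS   [S → [ S ]]
[[S]]SS ⇒ [[[]]]SS   [S → [ ]]
[[[]]]SS ⇒ [[[]]]SSS   [S → S S]
[[[]]]SSS ⇒ [[[]]][]SS   [S → [ ]]
[[[]]][]SS ⇒ [[[]]][][]S   [S → [ ]]
[[[]]][][]S ⇒ [[[]]][][][]   [S → [ ]]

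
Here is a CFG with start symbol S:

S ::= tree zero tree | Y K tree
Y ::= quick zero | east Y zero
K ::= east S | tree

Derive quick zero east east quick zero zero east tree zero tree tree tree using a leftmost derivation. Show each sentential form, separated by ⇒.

S ⇒ Y K tree   [S ::= Y K tree]
Y K tree ⇒ quick zero K tree   [Y ::= quick zero]
quick zero K tree ⇒ quick zero east S tree   [K ::= east S]
quick zero east S tree ⇒ quick zero east Y K tree tree   [S ::= Y K tree]
quick zero east Y K tree tree ⇒ quick zero east east Y zero K tree tree   [Y ::= east Y zero]
quick zero east east Y zero K tree tree ⇒ quick zero east east quick zero zero K tree tree   [Y ::= quick zero]
quick zero east east quick zero zero K tree tree ⇒ quick zero east east quick zero zero east S tree tree   [K ::= east S]
quick zero east east quick zero zero east S tree tree ⇒ quick zero east east quick zero zero east tree zero tree tree tree   [S ::= tree zero tree]

S ⇒ Y K tree ⇒ quick zero K tree ⇒ quick zero east S tree ⇒ quick zero east Y K tree tree ⇒ quick zero east east Y zero K tree tree ⇒ quick zero east east quick zero zero K tree tree ⇒ quick zero east east quick zero zero east S tree tree ⇒ quick zero east east quick zero zero east tree zero tree tree tree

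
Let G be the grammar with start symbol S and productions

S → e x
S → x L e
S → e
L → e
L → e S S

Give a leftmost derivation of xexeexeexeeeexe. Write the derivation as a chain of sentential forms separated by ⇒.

S ⇒ xLe ⇒ xeSSe ⇒ xexLeSe ⇒ xexeSSeSe ⇒ xexeeSeSe ⇒ xexeexLeeSe ⇒ xexeexeSSeeSe ⇒ xexeexeexSeeSe ⇒ xexeexeexeeeSe ⇒ xexeexeexeeeexe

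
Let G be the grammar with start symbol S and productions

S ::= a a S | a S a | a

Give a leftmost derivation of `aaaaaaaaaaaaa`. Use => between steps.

S => aaS   [S ::= a a S]
aaS => aaaSa   [S ::= a S a]
aaaSa => aaaaaSa   [S ::= a a S]
aaaaaSa => aaaaaaaSa   [S ::= a a S]
aaaaaaaSa => aaaaaaaaaSa   [S ::= a a S]
aaaaaaaaaSa => aaaaaaaaaaSaa   [S ::= a S a]
aaaaaaaaaaSaa => aaaaaaaaaaaaa   [S ::= a]

S => aaS => aaaSa => aaaaaSa => aaaaaaaSa => aaaaaaaaaSa => aaaaaaaaaaSaa => aaaaaaaaaaaaa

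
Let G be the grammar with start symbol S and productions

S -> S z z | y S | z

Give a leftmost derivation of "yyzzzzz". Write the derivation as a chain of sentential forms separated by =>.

S => Szz => Szzzz => ySzzzz => yySzzzz => yyzzzzz

S => Szz   [S -> S z z]
Szz => Szzzz   [S -> S z z]
Szzzz => ySzzzz   [S -> y S]
ySzzzz => yySzzzz   [S -> y S]
yySzzzz => yyzzzzz   [S -> z]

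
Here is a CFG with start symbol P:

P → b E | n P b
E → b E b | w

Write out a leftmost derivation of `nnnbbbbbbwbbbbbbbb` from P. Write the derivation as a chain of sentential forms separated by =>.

P=>nPb=>nnPbb=>nnnPbbb=>nnnbEbbb=>nnnbbEbbbb=>nnnbbbEbbbbb=>nnnbbbbEbbbbbb=>nnnbbbbbEbbbbbbb=>nnnbbbbbbEbbbbbbbb=>nnnbbbbbbwbbbbbbbb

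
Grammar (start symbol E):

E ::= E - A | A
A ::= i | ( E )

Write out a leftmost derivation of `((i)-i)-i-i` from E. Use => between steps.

E=>E-A=>E-A-A=>A-A-A=>(E)-A-A=>(E-A)-A-A=>(A-A)-A-A=>((E)-A)-A-A=>((A)-A)-A-A=>((i)-A)-A-A=>((i)-i)-A-A=>((i)-i)-i-A=>((i)-i)-i-i

E => E-A   [E ::= E - A]
E-A => E-A-A   [E ::= E - A]
E-A-A => A-A-A   [E ::= A]
A-A-A => (E)-A-A   [A ::= ( E )]
(E)-A-A => (E-A)-A-A   [E ::= E - A]
(E-A)-A-A => (A-A)-A-A   [E ::= A]
(A-A)-A-A => ((E)-A)-A-A   [A ::= ( E )]
((E)-A)-A-A => ((A)-A)-A-A   [E ::= A]
((A)-A)-A-A => ((i)-A)-A-A   [A ::= i]
((i)-A)-A-A => ((i)-i)-A-A   [A ::= i]
((i)-i)-A-A => ((i)-i)-i-A   [A ::= i]
((i)-i)-i-A => ((i)-i)-i-i   [A ::= i]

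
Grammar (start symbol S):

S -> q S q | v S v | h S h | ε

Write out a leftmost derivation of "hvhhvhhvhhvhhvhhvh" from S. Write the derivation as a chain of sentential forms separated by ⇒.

S⇒hSh⇒hvSvh⇒hvhShvh⇒hvhhShhvh⇒hvhhvSvhhvh⇒hvhhvhShvhhvh⇒hvhhvhhShhvhhvh⇒hvhhvhhvSvhhvhhvh⇒hvhhvhhvhShvhhvhhvh⇒hvhhvhhvhhvhhvhhvh

S ⇒ hSh   [S -> h S h]
hSh ⇒ hvSvh   [S -> v S v]
hvSvh ⇒ hvhShvh   [S -> h S h]
hvhShvh ⇒ hvhhShhvh   [S -> h S h]
hvhhShhvh ⇒ hvhhvSvhhvh   [S -> v S v]
hvhhvSvhhvh ⇒ hvhhvhShvhhvh   [S -> h S h]
hvhhvhShvhhvh ⇒ hvhhvhhShhvhhvh   [S -> h S h]
hvhhvhhShhvhhvh ⇒ hvhhvhhvSvhhvhhvh   [S -> v S v]
hvhhvhhvSvhhvhhvh ⇒ hvhhvhhvhShvhhvhhvh   [S -> h S h]
hvhhvhhvhShvhhvhhvh ⇒ hvhhvhhvhhvhhvhhvh   [S -> ε]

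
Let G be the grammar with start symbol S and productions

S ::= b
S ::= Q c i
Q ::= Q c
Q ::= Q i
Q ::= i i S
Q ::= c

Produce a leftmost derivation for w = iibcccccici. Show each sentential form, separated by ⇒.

S ⇒ Qci   [S ::= Q c i]
Qci ⇒ Qici   [Q ::= Q i]
Qici ⇒ Qcici   [Q ::= Q c]
Qcici ⇒ Qccici   [Q ::= Q c]
Qccici ⇒ Qcccici   [Q ::= Q c]
Qcccici ⇒ Qccccici   [Q ::= Q c]
Qccccici ⇒ Qcccccici   [Q ::= Q c]
Qcccccici ⇒ iiScccccici   [Q ::= i i S]
iiScccccici ⇒ iibcccccici   [S ::= b]

S ⇒ Qci ⇒ Qici ⇒ Qcici ⇒ Qccici ⇒ Qcccici ⇒ Qccccici ⇒ Qcccccici ⇒ iiScccccici ⇒ iibcccccici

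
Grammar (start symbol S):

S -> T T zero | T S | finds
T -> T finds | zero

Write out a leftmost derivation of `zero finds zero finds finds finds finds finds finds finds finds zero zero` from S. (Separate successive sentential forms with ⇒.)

S ⇒ T S ⇒ T finds S ⇒ zero finds S ⇒ zero finds T T zero ⇒ zero finds T finds T zero ⇒ zero finds T finds finds T zero ⇒ zero finds T finds finds finds T zero ⇒ zero finds T finds finds finds finds T zero ⇒ zero finds T finds finds finds finds finds T zero ⇒ zero finds T finds finds finds finds finds finds T zero ⇒ zero finds T finds finds finds finds finds finds finds T zero ⇒ zero finds T finds finds finds finds finds finds finds finds T zero ⇒ zero finds zero finds finds finds finds finds finds finds finds T zero ⇒ zero finds zero finds finds finds finds finds finds finds finds zero zero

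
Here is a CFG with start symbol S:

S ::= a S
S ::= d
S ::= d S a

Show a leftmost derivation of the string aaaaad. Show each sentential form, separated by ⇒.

S ⇒ aS ⇒ aaS ⇒ aaaS ⇒ aaaaS ⇒ aaaaaS ⇒ aaaaad

S ⇒ aS   [S ::= a S]
aS ⇒ aaS   [S ::= a S]
aaS ⇒ aaaS   [S ::= a S]
aaaS ⇒ aaaaS   [S ::= a S]
aaaaS ⇒ aaaaaS   [S ::= a S]
aaaaaS ⇒ aaaaad   [S ::= d]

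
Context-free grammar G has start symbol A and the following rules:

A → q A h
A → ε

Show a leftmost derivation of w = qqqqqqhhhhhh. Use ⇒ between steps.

A ⇒ qAh ⇒ qqAhh ⇒ qqqAhhh ⇒ qqqqAhhhh ⇒ qqqqqAhhhhh ⇒ qqqqqqAhhhhhh ⇒ qqqqqqhhhhhh

A ⇒ qAh   [A → q A h]
qAh ⇒ qqAhh   [A → q A h]
qqAhh ⇒ qqqAhhh   [A → q A h]
qqqAhhh ⇒ qqqqAhhhh   [A → q A h]
qqqqAhhhh ⇒ qqqqqAhhhhh   [A → q A h]
qqqqqAhhhhh ⇒ qqqqqqAhhhhhh   [A → q A h]
qqqqqqAhhhhhh ⇒ qqqqqqhhhhhh   [A → ε]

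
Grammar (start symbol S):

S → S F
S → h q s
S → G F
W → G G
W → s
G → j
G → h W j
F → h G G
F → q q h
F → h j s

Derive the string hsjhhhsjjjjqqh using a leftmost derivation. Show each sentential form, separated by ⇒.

S ⇒ SF   [S → S F]
SF ⇒ GFF   [S → G F]
GFF ⇒ hWjFF   [G → h W j]
hWjFF ⇒ hsjFF   [W → s]
hsjFF ⇒ hsjhGGF   [F → h G G]
hsjhGGF ⇒ hsjhhWjGF   [G → h W j]
hsjhhWjGF ⇒ hsjhhGGjGF   [W → G G]
hsjhhGGjGF ⇒ hsjhhhWjGjGF   [G → h W j]
hsjhhhWjGjGF ⇒ hsjhhhsjGjGF   [W → s]
hsjhhhsjGjGF ⇒ hsjhhhsjjjGF   [G → j]
hsjhhhsjjjGF ⇒ hsjhhhsjjjjF   [G → j]
hsjhhhsjjjjF ⇒ hsjhhhsjjjjqqh   [F → q q h]

S ⇒ SF ⇒ GFF ⇒ hWjFF ⇒ hsjFF ⇒ hsjhGGF ⇒ hsjhhWjGF ⇒ hsjhhGGjGF ⇒ hsjhhhWjGjGF ⇒ hsjhhhsjGjGF ⇒ hsjhhhsjjjGF ⇒ hsjhhhsjjjjF ⇒ hsjhhhsjjjjqqh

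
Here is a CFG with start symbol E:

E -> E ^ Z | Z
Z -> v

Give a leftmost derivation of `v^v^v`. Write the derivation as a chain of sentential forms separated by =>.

E => E^Z => E^Z^Z => Z^Z^Z => v^Z^Z => v^v^Z => v^v^v

E => E^Z   [E -> E ^ Z]
E^Z => E^Z^Z   [E -> E ^ Z]
E^Z^Z => Z^Z^Z   [E -> Z]
Z^Z^Z => v^Z^Z   [Z -> v]
v^Z^Z => v^v^Z   [Z -> v]
v^v^Z => v^v^v   [Z -> v]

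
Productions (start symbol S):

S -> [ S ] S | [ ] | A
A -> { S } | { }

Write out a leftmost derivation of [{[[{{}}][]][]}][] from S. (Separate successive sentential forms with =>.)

S => [S]S => [A]S => [{S}]S => [{[S]S}]S => [{[[S]S]S}]S => [{[[A]S]S}]S => [{[[{S}]S]S}]S => [{[[{A}]S]S}]S => [{[[{{}}]S]S}]S => [{[[{{}}][]]S}]S => [{[[{{}}][]][]}]S => [{[[{{}}][]][]}][]

S => [S]S   [S -> [ S ] S]
[S]S => [A]S   [S -> A]
[A]S => [{S}]S   [A -> { S }]
[{S}]S => [{[S]S}]S   [S -> [ S ] S]
[{[S]S}]S => [{[[S]S]S}]S   [S -> [ S ] S]
[{[[S]S]S}]S => [{[[A]S]S}]S   [S -> A]
[{[[A]S]S}]S => [{[[{S}]S]S}]S   [A -> { S }]
[{[[{S}]S]S}]S => [{[[{A}]S]S}]S   [S -> A]
[{[[{A}]S]S}]S => [{[[{{}}]S]S}]S   [A -> { }]
[{[[{{}}]S]S}]S => [{[[{{}}][]]S}]S   [S -> [ ]]
[{[[{{}}][]]S}]S => [{[[{{}}][]][]}]S   [S -> [ ]]
[{[[{{}}][]][]}]S => [{[[{{}}][]][]}][]   [S -> [ ]]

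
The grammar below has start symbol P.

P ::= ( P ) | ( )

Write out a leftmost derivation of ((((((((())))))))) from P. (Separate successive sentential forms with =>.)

P=>(P)=>((P))=>(((P)))=>((((P))))=>(((((P)))))=>((((((P))))))=>(((((((P)))))))=>((((((((P))))))))=>((((((((()))))))))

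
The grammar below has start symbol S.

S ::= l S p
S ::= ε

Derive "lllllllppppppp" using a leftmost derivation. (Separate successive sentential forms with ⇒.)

S ⇒ lSp ⇒ llSpp ⇒ lllSppp ⇒ llllSpppp ⇒ lllllSppppp ⇒ llllllSpppppp ⇒ lllllllSppppppp ⇒ lllllllppppppp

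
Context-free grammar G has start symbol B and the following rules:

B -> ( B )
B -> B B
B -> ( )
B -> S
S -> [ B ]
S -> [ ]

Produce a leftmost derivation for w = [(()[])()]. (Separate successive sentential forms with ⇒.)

B ⇒ S ⇒ [B] ⇒ [BB] ⇒ [(B)B] ⇒ [(BB)B] ⇒ [(()B)B] ⇒ [(()S)B] ⇒ [(()[])B] ⇒ [(()[])()]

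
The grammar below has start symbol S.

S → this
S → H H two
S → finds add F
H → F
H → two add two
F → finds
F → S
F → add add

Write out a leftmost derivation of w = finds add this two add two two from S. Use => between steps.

S => finds add F   [S → finds add F]
finds add F => finds add S   [F → S]
finds add S => finds add H H two   [S → H H two]
finds add H H two => finds add F H two   [H → F]
finds add F H two => finds add S H two   [F → S]
finds add S H two => finds add this H two   [S → this]
finds add this H two => finds add this two add two two   [H → two add two]

S => finds add F => finds add S => finds add H H two => finds add F H two => finds add S H two => finds add this H two => finds add this two add two two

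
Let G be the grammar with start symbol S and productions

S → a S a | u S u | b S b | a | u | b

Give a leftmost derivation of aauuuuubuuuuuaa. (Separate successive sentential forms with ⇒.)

S ⇒ aSa   [S → a S a]
aSa ⇒ aaSaa   [S → a S a]
aaSaa ⇒ aauSuaa   [S → u S u]
aauSuaa ⇒ aauuSuuaa   [S → u S u]
aauuSuuaa ⇒ aauuuSuuuaa   [S → u S u]
aauuuSuuuaa ⇒ aauuuuSuuuuaa   [S → u S u]
aauuuuSuuuuaa ⇒ aauuuuuSuuuuuaa   [S → u S u]
aauuuuuSuuuuuaa ⇒ aauuuuubuuuuuaa   [S → b]

S ⇒ aSa ⇒ aaSaa ⇒ aauSuaa ⇒ aauuSuuaa ⇒ aauuuSuuuaa ⇒ aauuuuSuuuuaa ⇒ aauuuuuSuuuuuaa ⇒ aauuuuubuuuuuaa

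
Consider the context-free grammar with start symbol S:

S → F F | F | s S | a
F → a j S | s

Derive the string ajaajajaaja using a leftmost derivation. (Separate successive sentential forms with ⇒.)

S⇒FF⇒ajSF⇒ajaF⇒ajaajS⇒ajaajFF⇒ajaajajSF⇒ajaajajaF⇒ajaajajaajS⇒ajaajajaaja

S ⇒ FF   [S → F F]
FF ⇒ ajSF   [F → a j S]
ajSF ⇒ ajaF   [S → a]
ajaF ⇒ ajaajS   [F → a j S]
ajaajS ⇒ ajaajFF   [S → F F]
ajaajFF ⇒ ajaajajSF   [F → a j S]
ajaajajSF ⇒ ajaajajaF   [S → a]
ajaajajaF ⇒ ajaajajaajS   [F → a j S]
ajaajajaajS ⇒ ajaajajaaja   [S → a]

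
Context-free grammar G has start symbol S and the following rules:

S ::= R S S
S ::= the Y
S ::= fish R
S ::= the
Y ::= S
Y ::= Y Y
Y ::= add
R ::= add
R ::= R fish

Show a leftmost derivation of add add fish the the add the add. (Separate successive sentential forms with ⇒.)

S ⇒ R S S   [S ::= R S S]
R S S ⇒ add S S   [R ::= add]
add S S ⇒ add R S S S   [S ::= R S S]
add R S S S ⇒ add R fish S S S   [R ::= R fish]
add R fish S S S ⇒ add add fish S S S   [R ::= add]
add add fish S S S ⇒ add add fish the S S   [S ::= the]
add add fish the S S ⇒ add add fish the the Y S   [S ::= the Y]
add add fish the the Y S ⇒ add add fish the the add S   [Y ::= add]
add add fish the the add S ⇒ add add fish the the add the Y   [S ::= the Y]
add add fish the the add the Y ⇒ add add fish the the add the add   [Y ::= add]

S ⇒ R S S ⇒ add S S ⇒ add R S S S ⇒ add R fish S S S ⇒ add add fish S S S ⇒ add add fish the S S ⇒ add add fish the the Y S ⇒ add add fish the the add S ⇒ add add fish the the add the Y ⇒ add add fish the the add the add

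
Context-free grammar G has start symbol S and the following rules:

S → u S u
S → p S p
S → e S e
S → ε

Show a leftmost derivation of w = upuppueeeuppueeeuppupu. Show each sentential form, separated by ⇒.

S ⇒ uSu ⇒ upSpu ⇒ upuSupu ⇒ upupSpupu ⇒ upuppSppupu ⇒ upuppuSuppupu ⇒ upuppueSeuppupu ⇒ upuppueeSeeuppupu ⇒ upuppueeeSeeeuppupu ⇒ upuppueeeuSueeeuppupu ⇒ upuppueeeupSpueeeuppupu ⇒ upuppueeeuppueeeuppupu

S ⇒ uSu   [S → u S u]
uSu ⇒ upSpu   [S → p S p]
upSpu ⇒ upuSupu   [S → u S u]
upuSupu ⇒ upupSpupu   [S → p S p]
upupSpupu ⇒ upuppSppupu   [S → p S p]
upuppSppupu ⇒ upuppuSuppupu   [S → u S u]
upuppuSuppupu ⇒ upuppueSeuppupu   [S → e S e]
upuppueSeuppupu ⇒ upuppueeSeeuppupu   [S → e S e]
upuppueeSeeuppupu ⇒ upuppueeeSeeeuppupu   [S → e S e]
upuppueeeSeeeuppupu ⇒ upuppueeeuSueeeuppupu   [S → u S u]
upuppueeeuSueeeuppupu ⇒ upuppueeeupSpueeeuppupu   [S → p S p]
upuppueeeupSpueeeuppupu ⇒ upuppueeeuppueeeuppupu   [S → ε]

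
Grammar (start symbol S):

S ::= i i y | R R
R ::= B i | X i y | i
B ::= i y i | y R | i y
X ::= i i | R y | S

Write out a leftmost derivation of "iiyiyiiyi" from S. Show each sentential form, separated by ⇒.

S⇒RR⇒XiyR⇒SiyR⇒RRiyR⇒XiyRiyR⇒SiyRiyR⇒iiyiyRiyR⇒iiyiyiiyR⇒iiyiyiiyi

S ⇒ RR   [S ::= R R]
RR ⇒ XiyR   [R ::= X i y]
XiyR ⇒ SiyR   [X ::= S]
SiyR ⇒ RRiyR   [S ::= R R]
RRiyR ⇒ XiyRiyR   [R ::= X i y]
XiyRiyR ⇒ SiyRiyR   [X ::= S]
SiyRiyR ⇒ iiyiyRiyR   [S ::= i i y]
iiyiyRiyR ⇒ iiyiyiiyR   [R ::= i]
iiyiyiiyR ⇒ iiyiyiiyi   [R ::= i]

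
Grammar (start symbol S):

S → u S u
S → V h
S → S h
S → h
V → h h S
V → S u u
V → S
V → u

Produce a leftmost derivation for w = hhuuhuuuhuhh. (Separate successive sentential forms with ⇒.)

S⇒Vh⇒hhSh⇒hhShh⇒hhuSuhh⇒hhuVhuhh⇒hhuSuuhuhh⇒hhuuSuuuhuhh⇒hhuuhuuuhuhh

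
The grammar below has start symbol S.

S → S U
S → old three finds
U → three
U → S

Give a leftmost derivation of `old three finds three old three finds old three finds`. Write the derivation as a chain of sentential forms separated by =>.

S => S U   [S → S U]
S U => S U U   [S → S U]
S U U => S U U U   [S → S U]
S U U U => old three finds U U U   [S → old three finds]
old three finds U U U => old three finds three U U   [U → three]
old three finds three U U => old three finds three S U   [U → S]
old three finds three S U => old three finds three old three finds U   [S → old three finds]
old three finds three old three finds U => old three finds three old three finds S   [U → S]
old three finds three old three finds S => old three finds three old three finds old three finds   [S → old three finds]

S => S U => S U U => S U U U => old three finds U U U => old three finds three U U => old three finds three S U => old three finds three old three finds U => old three finds three old three finds S => old three finds three old three finds old three finds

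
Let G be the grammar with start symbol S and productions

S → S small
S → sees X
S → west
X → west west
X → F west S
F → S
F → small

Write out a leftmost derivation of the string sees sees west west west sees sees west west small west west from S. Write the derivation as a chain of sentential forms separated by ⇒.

S ⇒ sees X   [S → sees X]
sees X ⇒ sees F west S   [X → F west S]
sees F west S ⇒ sees S west S   [F → S]
sees S west S ⇒ sees sees X west S   [S → sees X]
sees sees X west S ⇒ sees sees west west west S   [X → west west]
sees sees west west west S ⇒ sees sees west west west sees X   [S → sees X]
sees sees west west west sees X ⇒ sees sees west west west sees F west S   [X → F west S]
sees sees west west west sees F west S ⇒ sees sees west west west sees S west S   [F → S]
sees sees west west west sees S west S ⇒ sees sees west west west sees S small west S   [S → S small]
sees sees west west west sees S small west S ⇒ sees sees west west west sees sees X small west S   [S → sees X]
sees sees west west west sees sees X small west S ⇒ sees sees west west west sees sees west west small west S   [X → west west]
sees sees west west west sees sees west west small west S ⇒ sees sees west west west sees sees west west small west west   [S → west]

S ⇒ sees X ⇒ sees F west S ⇒ sees S west S ⇒ sees sees X west S ⇒ sees sees west west west S ⇒ sees sees west west west sees X ⇒ sees sees west west west sees F west S ⇒ sees sees west west west sees S west S ⇒ sees sees west west west sees S small west S ⇒ sees sees west west west sees sees X small west S ⇒ sees sees west west west sees sees west west small west S ⇒ sees sees west west west sees sees west west small west west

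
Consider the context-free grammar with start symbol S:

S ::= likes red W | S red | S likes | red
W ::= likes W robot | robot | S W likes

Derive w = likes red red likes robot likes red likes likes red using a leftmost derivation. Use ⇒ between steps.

S ⇒ S red ⇒ S likes red ⇒ S likes likes red ⇒ S red likes likes red ⇒ likes red W red likes likes red ⇒ likes red S W likes red likes likes red ⇒ likes red S likes W likes red likes likes red ⇒ likes red red likes W likes red likes likes red ⇒ likes red red likes robot likes red likes likes red

S ⇒ S red   [S ::= S red]
S red ⇒ S likes red   [S ::= S likes]
S likes red ⇒ S likes likes red   [S ::= S likes]
S likes likes red ⇒ S red likes likes red   [S ::= S red]
S red likes likes red ⇒ likes red W red likes likes red   [S ::= likes red W]
likes red W red likes likes red ⇒ likes red S W likes red likes likes red   [W ::= S W likes]
likes red S W likes red likes likes red ⇒ likes red S likes W likes red likes likes red   [S ::= S likes]
likes red S likes W likes red likes likes red ⇒ likes red red likes W likes red likes likes red   [S ::= red]
likes red red likes W likes red likes likes red ⇒ likes red red likes robot likes red likes likes red   [W ::= robot]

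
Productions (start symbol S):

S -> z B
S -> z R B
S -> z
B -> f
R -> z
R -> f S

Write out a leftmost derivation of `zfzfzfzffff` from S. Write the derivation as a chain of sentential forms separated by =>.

S => zRB => zfSB => zfzRBB => zfzfSBB => zfzfzRBBB => zfzfzfSBBB => zfzfzfzBBBB => zfzfzfzfBBB => zfzfzfzffBB => zfzfzfzfffB => zfzfzfzffff

S => zRB   [S -> z R B]
zRB => zfSB   [R -> f S]
zfSB => zfzRBB   [S -> z R B]
zfzRBB => zfzfSBB   [R -> f S]
zfzfSBB => zfzfzRBBB   [S -> z R B]
zfzfzRBBB => zfzfzfSBBB   [R -> f S]
zfzfzfSBBB => zfzfzfzBBBB   [S -> z B]
zfzfzfzBBBB => zfzfzfzfBBB   [B -> f]
zfzfzfzfBBB => zfzfzfzffBB   [B -> f]
zfzfzfzffBB => zfzfzfzfffB   [B -> f]
zfzfzfzfffB => zfzfzfzffff   [B -> f]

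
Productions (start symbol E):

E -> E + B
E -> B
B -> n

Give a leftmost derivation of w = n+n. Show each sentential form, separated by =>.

E => E+B   [E -> E + B]
E+B => B+B   [E -> B]
B+B => n+B   [B -> n]
n+B => n+n   [B -> n]

E=>E+B=>B+B=>n+B=>n+n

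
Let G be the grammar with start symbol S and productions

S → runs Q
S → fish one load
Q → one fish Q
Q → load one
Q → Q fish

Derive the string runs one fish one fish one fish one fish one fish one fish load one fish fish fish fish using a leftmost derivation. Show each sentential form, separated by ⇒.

S ⇒ runs Q ⇒ runs one fish Q ⇒ runs one fish Q fish ⇒ runs one fish one fish Q fish ⇒ runs one fish one fish one fish Q fish ⇒ runs one fish one fish one fish one fish Q fish ⇒ runs one fish one fish one fish one fish Q fish fish ⇒ runs one fish one fish one fish one fish Q fish fish fish ⇒ runs one fish one fish one fish one fish one fish Q fish fish fish ⇒ runs one fish one fish one fish one fish one fish one fish Q fish fish fish ⇒ runs one fish one fish one fish one fish one fish one fish Q fish fish fish fish ⇒ runs one fish one fish one fish one fish one fish one fish load one fish fish fish fish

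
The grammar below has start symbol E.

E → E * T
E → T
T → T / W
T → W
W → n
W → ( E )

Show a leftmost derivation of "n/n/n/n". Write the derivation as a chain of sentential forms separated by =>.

E => T   [E → T]
T => T/W   [T → T / W]
T/W => T/W/W   [T → T / W]
T/W/W => T/W/W/W   [T → T / W]
T/W/W/W => W/W/W/W   [T → W]
W/W/W/W => n/W/W/W   [W → n]
n/W/W/W => n/n/W/W   [W → n]
n/n/W/W => n/n/n/W   [W → n]
n/n/n/W => n/n/n/n   [W → n]

E => T => T/W => T/W/W => T/W/W/W => W/W/W/W => n/W/W/W => n/n/W/W => n/n/n/W => n/n/n/n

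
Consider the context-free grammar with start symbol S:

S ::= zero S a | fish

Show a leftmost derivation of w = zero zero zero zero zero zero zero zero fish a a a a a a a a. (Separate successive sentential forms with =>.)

S => zero S a => zero zero S a a => zero zero zero S a a a => zero zero zero zero S a a a a => zero zero zero zero zero S a a a a a => zero zero zero zero zero zero S a a a a a a => zero zero zero zero zero zero zero S a a a a a a a => zero zero zero zero zero zero zero zero S a a a a a a a a => zero zero zero zero zero zero zero zero fish a a a a a a a a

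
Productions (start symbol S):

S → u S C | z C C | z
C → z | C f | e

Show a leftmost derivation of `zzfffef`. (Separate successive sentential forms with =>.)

S => zCC => zCfC => zCffC => zCfffC => zzfffC => zzfffCf => zzfffef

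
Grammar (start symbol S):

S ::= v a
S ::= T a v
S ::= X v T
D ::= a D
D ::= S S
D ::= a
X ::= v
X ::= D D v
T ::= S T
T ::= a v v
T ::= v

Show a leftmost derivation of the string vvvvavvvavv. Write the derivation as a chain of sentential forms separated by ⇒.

S ⇒ XvT   [S ::= X v T]
XvT ⇒ vvT   [X ::= v]
vvT ⇒ vvST   [T ::= S T]
vvST ⇒ vvXvTT   [S ::= X v T]
vvXvTT ⇒ vvvvTT   [X ::= v]
vvvvTT ⇒ vvvvavvT   [T ::= a v v]
vvvvavvT ⇒ vvvvavvST   [T ::= S T]
vvvvavvST ⇒ vvvvavvTavT   [S ::= T a v]
vvvvavvTavT ⇒ vvvvavvvavT   [T ::= v]
vvvvavvvavT ⇒ vvvvavvvavv   [T ::= v]

S⇒XvT⇒vvT⇒vvST⇒vvXvTT⇒vvvvTT⇒vvvvavvT⇒vvvvavvST⇒vvvvavvTavT⇒vvvvavvvavT⇒vvvvavvvavv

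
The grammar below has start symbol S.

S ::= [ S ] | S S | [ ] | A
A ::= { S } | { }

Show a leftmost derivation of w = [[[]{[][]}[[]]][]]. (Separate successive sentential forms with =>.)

S => [S] => [SS] => [[S]S] => [[SS]S] => [[[]S]S] => [[[]SS]S] => [[[]AS]S] => [[[]{S}S]S] => [[[]{SS}S]S] => [[[]{[]S}S]S] => [[[]{[][]}S]S] => [[[]{[][]}[S]]S] => [[[]{[][]}[[]]]S] => [[[]{[][]}[[]]][]]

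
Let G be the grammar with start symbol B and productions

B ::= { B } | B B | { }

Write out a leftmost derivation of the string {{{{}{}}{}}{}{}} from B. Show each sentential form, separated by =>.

B => {B}   [B ::= { B }]
{B} => {BB}   [B ::= B B]
{BB} => {BBB}   [B ::= B B]
{BBB} => {{B}BB}   [B ::= { B }]
{{B}BB} => {{BB}BB}   [B ::= B B]
{{BB}BB} => {{{B}B}BB}   [B ::= { B }]
{{{B}B}BB} => {{{BB}B}BB}   [B ::= B B]
{{{BB}B}BB} => {{{{}B}B}BB}   [B ::= { }]
{{{{}B}B}BB} => {{{{}{}}B}BB}   [B ::= { }]
{{{{}{}}B}BB} => {{{{}{}}{}}BB}   [B ::= { }]
{{{{}{}}{}}BB} => {{{{}{}}{}}{}B}   [B ::= { }]
{{{{}{}}{}}{}B} => {{{{}{}}{}}{}{}}   [B ::= { }]

B => {B} => {BB} => {BBB} => {{B}BB} => {{BB}BB} => {{{B}B}BB} => {{{BB}B}BB} => {{{{}B}B}BB} => {{{{}{}}B}BB} => {{{{}{}}{}}BB} => {{{{}{}}{}}{}B} => {{{{}{}}{}}{}{}}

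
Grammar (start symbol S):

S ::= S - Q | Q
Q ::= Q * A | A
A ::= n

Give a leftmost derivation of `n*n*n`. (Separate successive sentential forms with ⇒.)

S⇒Q⇒Q*A⇒Q*A*A⇒A*A*A⇒n*A*A⇒n*n*A⇒n*n*n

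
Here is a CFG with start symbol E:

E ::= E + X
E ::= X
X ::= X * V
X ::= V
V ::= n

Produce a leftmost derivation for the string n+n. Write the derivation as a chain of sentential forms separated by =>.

E=>E+X=>X+X=>V+X=>n+X=>n+V=>n+n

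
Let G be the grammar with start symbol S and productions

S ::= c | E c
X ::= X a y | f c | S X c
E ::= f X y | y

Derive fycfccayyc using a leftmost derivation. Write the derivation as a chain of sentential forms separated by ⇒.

S ⇒ Ec ⇒ fXyc ⇒ fXayyc ⇒ fSXcayyc ⇒ fEcXcayyc ⇒ fycXcayyc ⇒ fycfccayyc

S ⇒ Ec   [S ::= E c]
Ec ⇒ fXyc   [E ::= f X y]
fXyc ⇒ fXayyc   [X ::= X a y]
fXayyc ⇒ fSXcayyc   [X ::= S X c]
fSXcayyc ⇒ fEcXcayyc   [S ::= E c]
fEcXcayyc ⇒ fycXcayyc   [E ::= y]
fycXcayyc ⇒ fycfccayyc   [X ::= f c]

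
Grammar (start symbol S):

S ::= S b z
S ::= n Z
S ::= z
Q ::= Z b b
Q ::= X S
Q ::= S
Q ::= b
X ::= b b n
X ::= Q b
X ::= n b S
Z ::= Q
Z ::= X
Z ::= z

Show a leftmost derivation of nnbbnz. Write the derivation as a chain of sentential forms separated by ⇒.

S ⇒ nZ ⇒ nQ ⇒ nS ⇒ nnZ ⇒ nnQ ⇒ nnXS ⇒ nnbbnS ⇒ nnbbnz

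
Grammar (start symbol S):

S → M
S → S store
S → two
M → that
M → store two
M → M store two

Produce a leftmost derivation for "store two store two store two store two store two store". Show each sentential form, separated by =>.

S => S store   [S → S store]
S store => M store   [S → M]
M store => M store two store   [M → M store two]
M store two store => M store two store two store   [M → M store two]
M store two store two store => M store two store two store two store   [M → M store two]
M store two store two store two store => M store two store two store two store two store   [M → M store two]
M store two store two store two store two store => store two store two store two store two store two store   [M → store two]

S => S store => M store => M store two store => M store two store two store => M store two store two store two store => M store two store two store two store two store => store two store two store two store two store two store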